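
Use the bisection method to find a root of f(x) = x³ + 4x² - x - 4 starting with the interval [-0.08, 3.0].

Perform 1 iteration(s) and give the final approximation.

f(x) = x³ + 4x² - x - 4
Initial interval: [-0.08, 3.0]

Iteration 1:
  c_1 = (-0.080000 + 3.000000)/2 = 1.460000
  f(c_1) = f(1.460000) = 6.178536
  f(a) × f(c) < 0, new interval: [-0.080000, 1.460000]

After 1 iteration(s), the approximation is c_1 = 1.460000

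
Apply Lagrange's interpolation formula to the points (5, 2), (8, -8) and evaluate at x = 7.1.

Lagrange interpolation formula:
P(x) = Σ yᵢ × Lᵢ(x)
where Lᵢ(x) = Π_{j≠i} (x - xⱼ)/(xᵢ - xⱼ)

L_0(7.1) = (7.1 - 8)/(5 - 8) = 0.300000
L_1(7.1) = (7.1 - 5)/(8 - 5) = 0.700000

P(7.1) = 2×L_0(7.1) + (-8)×L_1(7.1)
P(7.1) = -5.000000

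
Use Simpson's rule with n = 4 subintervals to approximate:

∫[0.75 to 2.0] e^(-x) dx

f(x) = e^(-x)
a = 0.75, b = 2.0, n = 4
h = (b - a)/n = 0.312500

Simpson's rule: (h/3)[f(x₀) + 4f(x₁) + 2f(x₂) + ... + f(xₙ)]

x_0 = 0.7500, f(x_0) = 0.472367, coefficient = 1
x_1 = 1.0625, f(x_1) = 0.345591, coefficient = 4
x_2 = 1.3750, f(x_2) = 0.252840, coefficient = 2
x_3 = 1.6875, f(x_3) = 0.184981, coefficient = 4
x_4 = 2.0000, f(x_4) = 0.135335, coefficient = 1

I ≈ (0.312500/3) × 3.235670 = 0.337049
Exact value: 0.337031
Error: 0.000018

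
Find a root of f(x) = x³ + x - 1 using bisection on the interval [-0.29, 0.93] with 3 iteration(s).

f(x) = x³ + x - 1
Initial interval: [-0.29, 0.93]

Iteration 1:
  c_1 = (-0.290000 + 0.930000)/2 = 0.320000
  f(c_1) = f(0.320000) = -0.647232
  f(a) × f(c) ≥ 0, new interval: [0.320000, 0.930000]
Iteration 2:
  c_2 = (0.320000 + 0.930000)/2 = 0.625000
  f(c_2) = f(0.625000) = -0.130859
  f(a) × f(c) ≥ 0, new interval: [0.625000, 0.930000]
Iteration 3:
  c_3 = (0.625000 + 0.930000)/2 = 0.777500
  f(c_3) = f(0.777500) = 0.247504
  f(a) × f(c) < 0, new interval: [0.625000, 0.777500]

After 3 iteration(s), the approximation is c_3 = 0.777500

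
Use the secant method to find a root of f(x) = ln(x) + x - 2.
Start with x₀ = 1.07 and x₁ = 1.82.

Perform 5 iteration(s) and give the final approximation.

f(x) = ln(x) + x - 2
x₀ = 1.07, x₁ = 1.82

Secant formula: x_{n+1} = x_n - f(x_n)(x_n - x_{n-1})/(f(x_n) - f(x_{n-1}))

Iteration 1:
  f(1.070000) = -0.862341
  f(1.820000) = 0.418837
  x_2 = 1.820000 - 0.418837×(1.820000 - 1.070000)/(0.418837 - (-0.862341))
       = 1.574814
Iteration 2:
  f(1.820000) = 0.418837
  f(1.574814) = 0.028951
  x_3 = 1.574814 - 0.028951×(1.574814 - 1.820000)/(0.028951 - 0.418837)
       = 1.556608
Iteration 3:
  f(1.574814) = 0.028951
  f(1.556608) = -0.000884
  x_4 = 1.556608 - (-0.000884)×(1.556608 - 1.574814)/(-0.000884 - 0.028951)
       = 1.557147
Iteration 4:
  f(1.556608) = -0.000884
  f(1.557147) = 0.000002
  x_5 = 1.557147 - 0.000002×(1.557147 - 1.556608)/(0.000002 - (-0.000884))
       = 1.557146
Iteration 5:
  f(1.557147) = 0.000002
  f(1.557146) = 0.000000
  x_6 = 1.557146 - 0.000000×(1.557146 - 1.557147)/(0.000000 - 0.000002)
       = 1.557146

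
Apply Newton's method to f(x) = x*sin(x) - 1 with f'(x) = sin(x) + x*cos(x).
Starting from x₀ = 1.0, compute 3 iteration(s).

f(x) = x*sin(x) - 1
f'(x) = sin(x) + x*cos(x)
x₀ = 1.0

Newton-Raphson formula: x_{n+1} = x_n - f(x_n)/f'(x_n)

Iteration 1:
  f(1.000000) = -0.158529
  f'(1.000000) = 1.381773
  x_1 = 1.000000 - (-0.158529)/1.381773 = 1.114729
Iteration 2:
  f(1.114729) = 0.000794
  f'(1.114729) = 1.388741
  x_2 = 1.114729 - 0.000794/1.388741 = 1.114157
Iteration 3:
  f(1.114157) = 0.000000
  f'(1.114157) = 1.388809
  x_3 = 1.114157 - 0.000000/1.388809 = 1.114157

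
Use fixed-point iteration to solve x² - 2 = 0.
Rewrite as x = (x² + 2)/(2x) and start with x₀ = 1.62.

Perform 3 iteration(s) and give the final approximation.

Equation: x² - 2 = 0
Fixed-point form: x = (x² + 2)/(2x)
x₀ = 1.62

x_1 = g(1.620000) = 1.427284
x_2 = g(1.427284) = 1.414273
x_3 = g(1.414273) = 1.414214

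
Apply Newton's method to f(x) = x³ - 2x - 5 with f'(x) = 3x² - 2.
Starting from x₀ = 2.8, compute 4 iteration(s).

f(x) = x³ - 2x - 5
f'(x) = 3x² - 2
x₀ = 2.8

Newton-Raphson formula: x_{n+1} = x_n - f(x_n)/f'(x_n)

Iteration 1:
  f(2.800000) = 11.352000
  f'(2.800000) = 21.520000
  x_1 = 2.800000 - 11.352000/21.520000 = 2.272491
Iteration 2:
  f(2.272491) = 2.190647
  f'(2.272491) = 13.492642
  x_2 = 2.272491 - 2.190647/13.492642 = 2.110132
Iteration 3:
  f(2.110132) = 0.175431
  f'(2.110132) = 11.357972
  x_3 = 2.110132 - 0.175431/11.357972 = 2.094686
Iteration 4:
  f(2.094686) = 0.001507
  f'(2.094686) = 11.163134
  x_4 = 2.094686 - 0.001507/11.163134 = 2.094551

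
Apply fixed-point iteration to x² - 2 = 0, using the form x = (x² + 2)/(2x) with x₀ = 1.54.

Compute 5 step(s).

Equation: x² - 2 = 0
Fixed-point form: x = (x² + 2)/(2x)
x₀ = 1.54

x_1 = g(1.540000) = 1.419351
x_2 = g(1.419351) = 1.414223
x_3 = g(1.414223) = 1.414214
x_4 = g(1.414214) = 1.414214
x_5 = g(1.414214) = 1.414214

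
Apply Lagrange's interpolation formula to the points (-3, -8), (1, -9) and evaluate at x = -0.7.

Lagrange interpolation formula:
P(x) = Σ yᵢ × Lᵢ(x)
where Lᵢ(x) = Π_{j≠i} (x - xⱼ)/(xᵢ - xⱼ)

L_0(-0.7) = (-0.7 - 1)/(-3 - 1) = 0.425000
L_1(-0.7) = (-0.7 - (-3))/(1 - (-3)) = 0.575000

P(-0.7) = (-8)×L_0(-0.7) + (-9)×L_1(-0.7)
P(-0.7) = -8.575000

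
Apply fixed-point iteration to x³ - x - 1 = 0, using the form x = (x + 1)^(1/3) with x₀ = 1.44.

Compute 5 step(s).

Equation: x³ - x - 1 = 0
Fixed-point form: x = (x + 1)^(1/3)
x₀ = 1.44

x_1 = g(1.440000) = 1.346263
x_2 = g(1.346263) = 1.328798
x_3 = g(1.328798) = 1.325492
x_4 = g(1.325492) = 1.324865
x_5 = g(1.324865) = 1.324746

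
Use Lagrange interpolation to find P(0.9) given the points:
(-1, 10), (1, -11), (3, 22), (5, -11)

Lagrange interpolation formula:
P(x) = Σ yᵢ × Lᵢ(x)
where Lᵢ(x) = Π_{j≠i} (x - xⱼ)/(xᵢ - xⱼ)

L_0(0.9) = (0.9 - 1)/(-1 - 1) × (0.9 - 3)/(-1 - 3) × (0.9 - 5)/(-1 - 5) = 0.017937
L_1(0.9) = (0.9 - (-1))/(1 - (-1)) × (0.9 - 3)/(1 - 3) × (0.9 - 5)/(1 - 5) = 1.022437
L_2(0.9) = (0.9 - (-1))/(3 - (-1)) × (0.9 - 1)/(3 - 1) × (0.9 - 5)/(3 - 5) = -0.048687
L_3(0.9) = (0.9 - (-1))/(5 - (-1)) × (0.9 - 1)/(5 - 1) × (0.9 - 3)/(5 - 3) = 0.008312

P(0.9) = 10×L_0(0.9) + (-11)×L_1(0.9) + 22×L_2(0.9) + (-11)×L_3(0.9)
P(0.9) = -12.230000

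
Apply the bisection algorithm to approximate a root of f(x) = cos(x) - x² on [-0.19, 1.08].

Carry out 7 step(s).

f(x) = cos(x) - x²
Initial interval: [-0.19, 1.08]

Iteration 1:
  c_1 = (-0.190000 + 1.080000)/2 = 0.445000
  f(c_1) = f(0.445000) = 0.704586
  f(a) × f(c) ≥ 0, new interval: [0.445000, 1.080000]
Iteration 2:
  c_2 = (0.445000 + 1.080000)/2 = 0.762500
  f(c_2) = f(0.762500) = 0.141705
  f(a) × f(c) ≥ 0, new interval: [0.762500, 1.080000]
Iteration 3:
  c_3 = (0.762500 + 1.080000)/2 = 0.921250
  f(c_3) = f(0.921250) = -0.243876
  f(a) × f(c) < 0, new interval: [0.762500, 0.921250]
Iteration 4:
  c_4 = (0.762500 + 0.921250)/2 = 0.841875
  f(c_4) = f(0.841875) = -0.042688
  f(a) × f(c) < 0, new interval: [0.762500, 0.841875]
Iteration 5:
  c_5 = (0.762500 + 0.841875)/2 = 0.802188
  f(c_5) = f(0.802188) = 0.051631
  f(a) × f(c) ≥ 0, new interval: [0.802188, 0.841875]
Iteration 6:
  c_6 = (0.802188 + 0.841875)/2 = 0.822031
  f(c_6) = f(0.822031) = 0.004999
  f(a) × f(c) ≥ 0, new interval: [0.822031, 0.841875]
Iteration 7:
  c_7 = (0.822031 + 0.841875)/2 = 0.831953
  f(c_7) = f(0.831953) = -0.018713
  f(a) × f(c) < 0, new interval: [0.822031, 0.831953]

After 7 iteration(s), the approximation is c_7 = 0.831953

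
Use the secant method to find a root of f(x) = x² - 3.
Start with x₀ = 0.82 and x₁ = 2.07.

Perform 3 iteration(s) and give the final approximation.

f(x) = x² - 3
x₀ = 0.82, x₁ = 2.07

Secant formula: x_{n+1} = x_n - f(x_n)(x_n - x_{n-1})/(f(x_n) - f(x_{n-1}))

Iteration 1:
  f(0.820000) = -2.327600
  f(2.070000) = 1.284900
  x_2 = 2.070000 - 1.284900×(2.070000 - 0.820000)/(1.284900 - (-2.327600))
       = 1.625398
Iteration 2:
  f(2.070000) = 1.284900
  f(1.625398) = -0.358082
  x_3 = 1.625398 - (-0.358082)×(1.625398 - 2.070000)/(-0.358082 - 1.284900)
       = 1.722297
Iteration 3:
  f(1.625398) = -0.358082
  f(1.722297) = -0.033692
  x_4 = 1.722297 - (-0.033692)×(1.722297 - 1.625398)/(-0.033692 - (-0.358082))
       = 1.732362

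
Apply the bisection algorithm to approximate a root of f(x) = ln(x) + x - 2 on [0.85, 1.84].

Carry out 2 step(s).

f(x) = ln(x) + x - 2
Initial interval: [0.85, 1.84]

Iteration 1:
  c_1 = (0.850000 + 1.840000)/2 = 1.345000
  f(c_1) = f(1.345000) = -0.358606
  f(a) × f(c) ≥ 0, new interval: [1.345000, 1.840000]
Iteration 2:
  c_2 = (1.345000 + 1.840000)/2 = 1.592500
  f(c_2) = f(1.592500) = 0.057805
  f(a) × f(c) < 0, new interval: [1.345000, 1.592500]

After 2 iteration(s), the approximation is c_2 = 1.592500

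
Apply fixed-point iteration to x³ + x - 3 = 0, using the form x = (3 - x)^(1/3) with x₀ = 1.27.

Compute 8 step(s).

Equation: x³ + x - 3 = 0
Fixed-point form: x = (3 - x)^(1/3)
x₀ = 1.27

x_1 = g(1.270000) = 1.200463
x_2 = g(1.200463) = 1.216336
x_3 = g(1.216336) = 1.212749
x_4 = g(1.212749) = 1.213562
x_5 = g(1.213562) = 1.213378
x_6 = g(1.213378) = 1.213419
x_7 = g(1.213419) = 1.213410
x_8 = g(1.213410) = 1.213412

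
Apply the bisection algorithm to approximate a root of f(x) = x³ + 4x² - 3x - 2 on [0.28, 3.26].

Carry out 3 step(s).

f(x) = x³ + 4x² - 3x - 2
Initial interval: [0.28, 3.26]

Iteration 1:
  c_1 = (0.280000 + 3.260000)/2 = 1.770000
  f(c_1) = f(1.770000) = 10.766833
  f(a) × f(c) < 0, new interval: [0.280000, 1.770000]
Iteration 2:
  c_2 = (0.280000 + 1.770000)/2 = 1.025000
  f(c_2) = f(1.025000) = 0.204391
  f(a) × f(c) < 0, new interval: [0.280000, 1.025000]
Iteration 3:
  c_3 = (0.280000 + 1.025000)/2 = 0.652500
  f(c_3) = f(0.652500) = -1.976669
  f(a) × f(c) ≥ 0, new interval: [0.652500, 1.025000]

After 3 iteration(s), the approximation is c_3 = 0.652500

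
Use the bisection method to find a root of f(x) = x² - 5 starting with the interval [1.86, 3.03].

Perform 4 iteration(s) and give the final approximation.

f(x) = x² - 5
Initial interval: [1.86, 3.03]

Iteration 1:
  c_1 = (1.860000 + 3.030000)/2 = 2.445000
  f(c_1) = f(2.445000) = 0.978025
  f(a) × f(c) < 0, new interval: [1.860000, 2.445000]
Iteration 2:
  c_2 = (1.860000 + 2.445000)/2 = 2.152500
  f(c_2) = f(2.152500) = -0.366744
  f(a) × f(c) ≥ 0, new interval: [2.152500, 2.445000]
Iteration 3:
  c_3 = (2.152500 + 2.445000)/2 = 2.298750
  f(c_3) = f(2.298750) = 0.284252
  f(a) × f(c) < 0, new interval: [2.152500, 2.298750]
Iteration 4:
  c_4 = (2.152500 + 2.298750)/2 = 2.225625
  f(c_4) = f(2.225625) = -0.046593
  f(a) × f(c) ≥ 0, new interval: [2.225625, 2.298750]

After 4 iteration(s), the approximation is c_4 = 2.225625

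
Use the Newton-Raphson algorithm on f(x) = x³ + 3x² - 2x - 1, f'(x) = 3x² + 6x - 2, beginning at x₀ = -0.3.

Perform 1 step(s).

f(x) = x³ + 3x² - 2x - 1
f'(x) = 3x² + 6x - 2
x₀ = -0.3

Newton-Raphson formula: x_{n+1} = x_n - f(x_n)/f'(x_n)

Iteration 1:
  f(-0.300000) = -0.157000
  f'(-0.300000) = -3.530000
  x_1 = -0.300000 - (-0.157000)/(-3.530000) = -0.344476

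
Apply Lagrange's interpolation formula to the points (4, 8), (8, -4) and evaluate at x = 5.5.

Lagrange interpolation formula:
P(x) = Σ yᵢ × Lᵢ(x)
where Lᵢ(x) = Π_{j≠i} (x - xⱼ)/(xᵢ - xⱼ)

L_0(5.5) = (5.5 - 8)/(4 - 8) = 0.625000
L_1(5.5) = (5.5 - 4)/(8 - 4) = 0.375000

P(5.5) = 8×L_0(5.5) + (-4)×L_1(5.5)
P(5.5) = 3.500000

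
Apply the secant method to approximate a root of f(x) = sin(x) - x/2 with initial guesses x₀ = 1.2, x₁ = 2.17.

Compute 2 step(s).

f(x) = sin(x) - x/2
x₀ = 1.2, x₁ = 2.17

Secant formula: x_{n+1} = x_n - f(x_n)(x_n - x_{n-1})/(f(x_n) - f(x_{n-1}))

Iteration 1:
  f(1.200000) = 0.332039
  f(2.170000) = -0.259215
  x_2 = 2.170000 - (-0.259215)×(2.170000 - 1.200000)/(-0.259215 - 0.332039)
       = 1.744737
Iteration 2:
  f(2.170000) = -0.259215
  f(1.744737) = 0.112542
  x_3 = 1.744737 - 0.112542×(1.744737 - 2.170000)/(0.112542 - (-0.259215))
       = 1.873477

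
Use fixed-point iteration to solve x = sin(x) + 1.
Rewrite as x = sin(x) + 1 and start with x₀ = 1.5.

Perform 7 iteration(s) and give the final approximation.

Equation: x = sin(x) + 1
Fixed-point form: x = sin(x) + 1
x₀ = 1.5

x_1 = g(1.500000) = 1.997495
x_2 = g(1.997495) = 1.910337
x_3 = g(1.910337) = 1.942908
x_4 = g(1.942908) = 1.931562
x_5 = g(1.931562) = 1.935627
x_6 = g(1.935627) = 1.934184
x_7 = g(1.934184) = 1.934698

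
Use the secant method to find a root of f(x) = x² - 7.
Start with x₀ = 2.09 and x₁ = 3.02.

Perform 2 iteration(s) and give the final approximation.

f(x) = x² - 7
x₀ = 2.09, x₁ = 3.02

Secant formula: x_{n+1} = x_n - f(x_n)(x_n - x_{n-1})/(f(x_n) - f(x_{n-1}))

Iteration 1:
  f(2.090000) = -2.631900
  f(3.020000) = 2.120400
  x_2 = 3.020000 - 2.120400×(3.020000 - 2.090000)/(2.120400 - (-2.631900))
       = 2.605049
Iteration 2:
  f(3.020000) = 2.120400
  f(2.605049) = -0.213720
  x_3 = 2.605049 - (-0.213720)×(2.605049 - 3.020000)/(-0.213720 - 2.120400)
       = 2.643043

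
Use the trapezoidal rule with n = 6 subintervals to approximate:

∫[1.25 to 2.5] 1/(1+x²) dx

f(x) = 1/(1+x²)
a = 1.25, b = 2.5, n = 6
h = (b - a)/n = 0.208333

Trapezoidal rule: (h/2)[f(x₀) + 2f(x₁) + 2f(x₂) + ... + f(xₙ)]

x_0 = 1.2500, f(x_0) = 0.390244, coefficient = 1
x_1 = 1.4583, f(x_1) = 0.319822, coefficient = 2
x_2 = 1.6667, f(x_2) = 0.264706, coefficient = 2
x_3 = 1.8750, f(x_3) = 0.221453, coefficient = 2
x_4 = 2.0833, f(x_4) = 0.187256, coefficient = 2
x_5 = 2.2917, f(x_5) = 0.159956, coefficient = 2
x_6 = 2.5000, f(x_6) = 0.137931, coefficient = 1

I ≈ (0.208333/2) × 2.834561 = 0.295267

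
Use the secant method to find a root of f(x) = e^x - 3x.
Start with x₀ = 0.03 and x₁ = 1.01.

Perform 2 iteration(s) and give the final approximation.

f(x) = e^x - 3x
x₀ = 0.03, x₁ = 1.01

Secant formula: x_{n+1} = x_n - f(x_n)(x_n - x_{n-1})/(f(x_n) - f(x_{n-1}))

Iteration 1:
  f(0.030000) = 0.940455
  f(1.010000) = -0.284399
  x_2 = 1.010000 - (-0.284399)×(1.010000 - 0.030000)/(-0.284399 - 0.940455)
       = 0.782454
Iteration 2:
  f(1.010000) = -0.284399
  f(0.782454) = -0.160530
  x_3 = 0.782454 - (-0.160530)×(0.782454 - 1.010000)/(-0.160530 - (-0.284399))
       = 0.487563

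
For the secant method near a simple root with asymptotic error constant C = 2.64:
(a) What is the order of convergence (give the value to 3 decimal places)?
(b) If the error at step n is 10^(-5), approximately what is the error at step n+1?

(a) Secant method has superlinear convergence with order φ = (1+√5)/2 ≈ 1.618.
    This means |e_{n+1}| ≈ C|e_n|^1.618.

(b) With |e_n| = 10^(-5) and C = 2.64:
    |e_{n+1}| ≈ 2.64 × (10^(-5))^1.618 = 2.64 × 10^(-8.09)

(a) ≈ 1.618 (golden ratio); (b) |e_{n+1}| ≈ 2.145e-08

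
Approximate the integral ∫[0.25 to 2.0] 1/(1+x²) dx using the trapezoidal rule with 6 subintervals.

f(x) = 1/(1+x²)
a = 0.25, b = 2.0, n = 6
h = (b - a)/n = 0.291667

Trapezoidal rule: (h/2)[f(x₀) + 2f(x₁) + 2f(x₂) + ... + f(xₙ)]

x_0 = 0.2500, f(x_0) = 0.941176, coefficient = 1
x_1 = 0.5417, f(x_1) = 0.773154, coefficient = 2
x_2 = 0.8333, f(x_2) = 0.590164, coefficient = 2
x_3 = 1.1250, f(x_3) = 0.441379, coefficient = 2
x_4 = 1.4167, f(x_4) = 0.332564, coefficient = 2
x_5 = 1.7083, f(x_5) = 0.255206, coefficient = 2
x_6 = 2.0000, f(x_6) = 0.200000, coefficient = 1

I ≈ (0.291667/2) × 5.926111 = 0.864224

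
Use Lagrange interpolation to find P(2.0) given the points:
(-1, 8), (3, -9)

Lagrange interpolation formula:
P(x) = Σ yᵢ × Lᵢ(x)
where Lᵢ(x) = Π_{j≠i} (x - xⱼ)/(xᵢ - xⱼ)

L_0(2.0) = (2.0 - 3)/(-1 - 3) = 0.250000
L_1(2.0) = (2.0 - (-1))/(3 - (-1)) = 0.750000

P(2.0) = 8×L_0(2.0) + (-9)×L_1(2.0)
P(2.0) = -4.750000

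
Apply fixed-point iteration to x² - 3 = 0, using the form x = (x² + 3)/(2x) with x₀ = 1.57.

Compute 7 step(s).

Equation: x² - 3 = 0
Fixed-point form: x = (x² + 3)/(2x)
x₀ = 1.57

x_1 = g(1.570000) = 1.740414
x_2 = g(1.740414) = 1.732071
x_3 = g(1.732071) = 1.732051
x_4 = g(1.732051) = 1.732051
x_5 = g(1.732051) = 1.732051
x_6 = g(1.732051) = 1.732051
x_7 = g(1.732051) = 1.732051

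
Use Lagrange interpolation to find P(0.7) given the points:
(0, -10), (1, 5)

Lagrange interpolation formula:
P(x) = Σ yᵢ × Lᵢ(x)
where Lᵢ(x) = Π_{j≠i} (x - xⱼ)/(xᵢ - xⱼ)

L_0(0.7) = (0.7 - 1)/(0 - 1) = 0.300000
L_1(0.7) = (0.7 - 0)/(1 - 0) = 0.700000

P(0.7) = (-10)×L_0(0.7) + 5×L_1(0.7)
P(0.7) = 0.500000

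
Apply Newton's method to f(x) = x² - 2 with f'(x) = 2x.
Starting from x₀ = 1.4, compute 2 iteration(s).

f(x) = x² - 2
f'(x) = 2x
x₀ = 1.4

Newton-Raphson formula: x_{n+1} = x_n - f(x_n)/f'(x_n)

Iteration 1:
  f(1.400000) = -0.040000
  f'(1.400000) = 2.800000
  x_1 = 1.400000 - (-0.040000)/2.800000 = 1.414286
Iteration 2:
  f(1.414286) = 0.000204
  f'(1.414286) = 2.828571
  x_2 = 1.414286 - 0.000204/2.828571 = 1.414214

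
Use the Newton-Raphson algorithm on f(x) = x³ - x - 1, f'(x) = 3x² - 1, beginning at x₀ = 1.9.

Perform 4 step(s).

f(x) = x³ - x - 1
f'(x) = 3x² - 1
x₀ = 1.9

Newton-Raphson formula: x_{n+1} = x_n - f(x_n)/f'(x_n)

Iteration 1:
  f(1.900000) = 3.959000
  f'(1.900000) = 9.830000
  x_1 = 1.900000 - 3.959000/9.830000 = 1.497253
Iteration 2:
  f(1.497253) = 0.859240
  f'(1.497253) = 5.725302
  x_2 = 1.497253 - 0.859240/5.725302 = 1.347176
Iteration 3:
  f(1.347176) = 0.097789
  f'(1.347176) = 4.444646
  x_3 = 1.347176 - 0.097789/4.444646 = 1.325174
Iteration 4:
  f(1.325174) = 0.001946
  f'(1.325174) = 4.268258
  x_4 = 1.325174 - 0.001946/4.268258 = 1.324718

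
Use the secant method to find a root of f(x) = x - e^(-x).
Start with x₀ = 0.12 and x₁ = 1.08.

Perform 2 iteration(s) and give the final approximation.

f(x) = x - e^(-x)
x₀ = 0.12, x₁ = 1.08

Secant formula: x_{n+1} = x_n - f(x_n)(x_n - x_{n-1})/(f(x_n) - f(x_{n-1}))

Iteration 1:
  f(0.120000) = -0.766920
  f(1.080000) = 0.740404
  x_2 = 1.080000 - 0.740404×(1.080000 - 0.120000)/(0.740404 - (-0.766920))
       = 0.608444
Iteration 2:
  f(1.080000) = 0.740404
  f(0.608444) = 0.064247
  x_3 = 0.608444 - 0.064247×(0.608444 - 1.080000)/(0.064247 - 0.740404)
       = 0.563638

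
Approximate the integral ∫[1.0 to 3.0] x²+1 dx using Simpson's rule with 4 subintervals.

f(x) = x²+1
a = 1.0, b = 3.0, n = 4
h = (b - a)/n = 0.500000

Simpson's rule: (h/3)[f(x₀) + 4f(x₁) + 2f(x₂) + ... + f(xₙ)]

x_0 = 1.0000, f(x_0) = 2.000000, coefficient = 1
x_1 = 1.5000, f(x_1) = 3.250000, coefficient = 4
x_2 = 2.0000, f(x_2) = 5.000000, coefficient = 2
x_3 = 2.5000, f(x_3) = 7.250000, coefficient = 4
x_4 = 3.0000, f(x_4) = 10.000000, coefficient = 1

I ≈ (0.500000/3) × 64.000000 = 10.666667
Exact value: 10.666667
Error: 0.000000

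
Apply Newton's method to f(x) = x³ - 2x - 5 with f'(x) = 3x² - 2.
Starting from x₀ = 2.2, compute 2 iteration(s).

f(x) = x³ - 2x - 5
f'(x) = 3x² - 2
x₀ = 2.2

Newton-Raphson formula: x_{n+1} = x_n - f(x_n)/f'(x_n)

Iteration 1:
  f(2.200000) = 1.248000
  f'(2.200000) = 12.520000
  x_1 = 2.200000 - 1.248000/12.520000 = 2.100319
Iteration 2:
  f(2.100319) = 0.064589
  f'(2.100319) = 11.234026
  x_2 = 2.100319 - 0.064589/11.234026 = 2.094570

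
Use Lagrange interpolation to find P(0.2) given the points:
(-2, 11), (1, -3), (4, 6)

Lagrange interpolation formula:
P(x) = Σ yᵢ × Lᵢ(x)
where Lᵢ(x) = Π_{j≠i} (x - xⱼ)/(xᵢ - xⱼ)

L_0(0.2) = (0.2 - 1)/(-2 - 1) × (0.2 - 4)/(-2 - 4) = 0.168889
L_1(0.2) = (0.2 - (-2))/(1 - (-2)) × (0.2 - 4)/(1 - 4) = 0.928889
L_2(0.2) = (0.2 - (-2))/(4 - (-2)) × (0.2 - 1)/(4 - 1) = -0.097778

P(0.2) = 11×L_0(0.2) + (-3)×L_1(0.2) + 6×L_2(0.2)
P(0.2) = -1.515556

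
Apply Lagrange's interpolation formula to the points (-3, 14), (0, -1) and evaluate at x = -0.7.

Lagrange interpolation formula:
P(x) = Σ yᵢ × Lᵢ(x)
where Lᵢ(x) = Π_{j≠i} (x - xⱼ)/(xᵢ - xⱼ)

L_0(-0.7) = (-0.7 - 0)/(-3 - 0) = 0.233333
L_1(-0.7) = (-0.7 - (-3))/(0 - (-3)) = 0.766667

P(-0.7) = 14×L_0(-0.7) + (-1)×L_1(-0.7)
P(-0.7) = 2.500000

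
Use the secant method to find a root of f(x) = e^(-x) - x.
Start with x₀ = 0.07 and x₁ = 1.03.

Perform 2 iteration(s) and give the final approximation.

f(x) = e^(-x) - x
x₀ = 0.07, x₁ = 1.03

Secant formula: x_{n+1} = x_n - f(x_n)(x_n - x_{n-1})/(f(x_n) - f(x_{n-1}))

Iteration 1:
  f(0.070000) = 0.862394
  f(1.030000) = -0.672993
  x_2 = 1.030000 - (-0.672993)×(1.030000 - 0.070000)/(-0.672993 - 0.862394)
       = 0.609211
Iteration 2:
  f(1.030000) = -0.672993
  f(0.609211) = -0.065432
  x_3 = 0.609211 - (-0.065432)×(0.609211 - 1.030000)/(-0.065432 - (-0.672993))
       = 0.563894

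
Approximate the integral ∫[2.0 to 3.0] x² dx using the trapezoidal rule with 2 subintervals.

f(x) = x²
a = 2.0, b = 3.0, n = 2
h = (b - a)/n = 0.500000

Trapezoidal rule: (h/2)[f(x₀) + 2f(x₁) + 2f(x₂) + ... + f(xₙ)]

x_0 = 2.0000, f(x_0) = 4.000000, coefficient = 1
x_1 = 2.5000, f(x_1) = 6.250000, coefficient = 2
x_2 = 3.0000, f(x_2) = 9.000000, coefficient = 1

I ≈ (0.500000/2) × 25.500000 = 6.375000
Exact value: 6.333333
Error: 0.041667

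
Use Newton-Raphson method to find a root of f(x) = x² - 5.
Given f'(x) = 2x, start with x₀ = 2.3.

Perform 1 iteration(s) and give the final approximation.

f(x) = x² - 5
f'(x) = 2x
x₀ = 2.3

Newton-Raphson formula: x_{n+1} = x_n - f(x_n)/f'(x_n)

Iteration 1:
  f(2.300000) = 0.290000
  f'(2.300000) = 4.600000
  x_1 = 2.300000 - 0.290000/4.600000 = 2.236957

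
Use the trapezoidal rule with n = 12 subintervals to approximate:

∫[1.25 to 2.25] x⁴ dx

f(x) = x⁴
a = 1.25, b = 2.25, n = 12
h = (b - a)/n = 0.083333

Trapezoidal rule: (h/2)[f(x₀) + 2f(x₁) + 2f(x₂) + ... + f(xₙ)]

x_0 = 1.2500, f(x_0) = 2.441406, coefficient = 1
x_1 = 1.3333, f(x_1) = 3.160494, coefficient = 2
x_2 = 1.4167, f(x_2) = 4.027826, coefficient = 2
x_3 = 1.5000, f(x_3) = 5.062500, coefficient = 2
x_4 = 1.5833, f(x_4) = 6.284770, coefficient = 2
x_5 = 1.6667, f(x_5) = 7.716049, coefficient = 2
x_6 = 1.7500, f(x_6) = 9.378906, coefficient = 2
x_7 = 1.8333, f(x_7) = 11.297068, coefficient = 2
x_8 = 1.9167, f(x_8) = 13.495419, coefficient = 2
x_9 = 2.0000, f(x_9) = 16.000000, coefficient = 2
x_10 = 2.0833, f(x_10) = 18.838011, coefficient = 2
x_11 = 2.1667, f(x_11) = 22.037809, coefficient = 2
x_12 = 2.2500, f(x_12) = 25.628906, coefficient = 1

I ≈ (0.083333/2) × 262.668017 = 10.944501
Exact value: 10.922656
Error: 0.021844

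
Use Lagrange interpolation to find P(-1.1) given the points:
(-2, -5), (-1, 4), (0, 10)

Lagrange interpolation formula:
P(x) = Σ yᵢ × Lᵢ(x)
where Lᵢ(x) = Π_{j≠i} (x - xⱼ)/(xᵢ - xⱼ)

L_0(-1.1) = (-1.1 - (-1))/(-2 - (-1)) × (-1.1 - 0)/(-2 - 0) = 0.055000
L_1(-1.1) = (-1.1 - (-2))/(-1 - (-2)) × (-1.1 - 0)/(-1 - 0) = 0.990000
L_2(-1.1) = (-1.1 - (-2))/(0 - (-2)) × (-1.1 - (-1))/(0 - (-1)) = -0.045000

P(-1.1) = (-5)×L_0(-1.1) + 4×L_1(-1.1) + 10×L_2(-1.1)
P(-1.1) = 3.235000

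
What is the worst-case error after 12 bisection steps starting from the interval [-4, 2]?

Bisection error bound: |error| ≤ (b-a)/2^n
|error| ≤ (2 - (-4))/2^12 = 6/2^12
|error| ≤ 0.0014648438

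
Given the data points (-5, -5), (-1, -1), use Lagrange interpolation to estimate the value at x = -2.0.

Lagrange interpolation formula:
P(x) = Σ yᵢ × Lᵢ(x)
where Lᵢ(x) = Π_{j≠i} (x - xⱼ)/(xᵢ - xⱼ)

L_0(-2.0) = (-2.0 - (-1))/(-5 - (-1)) = 0.250000
L_1(-2.0) = (-2.0 - (-5))/(-1 - (-5)) = 0.750000

P(-2.0) = (-5)×L_0(-2.0) + (-1)×L_1(-2.0)
P(-2.0) = -2.000000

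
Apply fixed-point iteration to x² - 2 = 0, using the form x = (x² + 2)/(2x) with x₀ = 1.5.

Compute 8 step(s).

Equation: x² - 2 = 0
Fixed-point form: x = (x² + 2)/(2x)
x₀ = 1.5

x_1 = g(1.500000) = 1.416667
x_2 = g(1.416667) = 1.414216
x_3 = g(1.414216) = 1.414214
x_4 = g(1.414214) = 1.414214
x_5 = g(1.414214) = 1.414214
x_6 = g(1.414214) = 1.414214
x_7 = g(1.414214) = 1.414214
x_8 = g(1.414214) = 1.414214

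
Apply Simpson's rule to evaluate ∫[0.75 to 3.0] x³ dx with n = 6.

f(x) = x³
a = 0.75, b = 3.0, n = 6
h = (b - a)/n = 0.375000

Simpson's rule: (h/3)[f(x₀) + 4f(x₁) + 2f(x₂) + ... + f(xₙ)]

x_0 = 0.7500, f(x_0) = 0.421875, coefficient = 1
x_1 = 1.1250, f(x_1) = 1.423828, coefficient = 4
x_2 = 1.5000, f(x_2) = 3.375000, coefficient = 2
x_3 = 1.8750, f(x_3) = 6.591797, coefficient = 4
x_4 = 2.2500, f(x_4) = 11.390625, coefficient = 2
x_5 = 2.6250, f(x_5) = 18.087891, coefficient = 4
x_6 = 3.0000, f(x_6) = 27.000000, coefficient = 1

I ≈ (0.375000/3) × 161.367188 = 20.170898
Exact value: 20.170898
Error: 0.000000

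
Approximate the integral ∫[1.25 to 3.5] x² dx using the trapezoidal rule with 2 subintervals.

f(x) = x²
a = 1.25, b = 3.5, n = 2
h = (b - a)/n = 1.125000

Trapezoidal rule: (h/2)[f(x₀) + 2f(x₁) + 2f(x₂) + ... + f(xₙ)]

x_0 = 1.2500, f(x_0) = 1.562500, coefficient = 1
x_1 = 2.3750, f(x_1) = 5.640625, coefficient = 2
x_2 = 3.5000, f(x_2) = 12.250000, coefficient = 1

I ≈ (1.125000/2) × 25.093750 = 14.115234
Exact value: 13.640625
Error: 0.474609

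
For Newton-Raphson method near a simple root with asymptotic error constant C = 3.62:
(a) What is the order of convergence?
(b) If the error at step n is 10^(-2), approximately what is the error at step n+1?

(a) Newton-Raphson has quadratic (order 2) convergence near simple roots.
    This means |e_{n+1}| ≈ C|e_n|².

(b) With |e_n| = 10^(-2) and C = 3.62:
    |e_{n+1}| ≈ 3.62 × (10^(-2))² = 3.62 × 10^(-4)

(a) 2 (quadratic); (b) |e_{n+1}| ≈ 3.620e-04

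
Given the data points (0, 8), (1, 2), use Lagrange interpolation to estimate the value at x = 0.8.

Lagrange interpolation formula:
P(x) = Σ yᵢ × Lᵢ(x)
where Lᵢ(x) = Π_{j≠i} (x - xⱼ)/(xᵢ - xⱼ)

L_0(0.8) = (0.8 - 1)/(0 - 1) = 0.200000
L_1(0.8) = (0.8 - 0)/(1 - 0) = 0.800000

P(0.8) = 8×L_0(0.8) + 2×L_1(0.8)
P(0.8) = 3.200000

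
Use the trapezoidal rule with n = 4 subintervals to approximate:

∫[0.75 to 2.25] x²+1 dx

f(x) = x²+1
a = 0.75, b = 2.25, n = 4
h = (b - a)/n = 0.375000

Trapezoidal rule: (h/2)[f(x₀) + 2f(x₁) + 2f(x₂) + ... + f(xₙ)]

x_0 = 0.7500, f(x_0) = 1.562500, coefficient = 1
x_1 = 1.1250, f(x_1) = 2.265625, coefficient = 2
x_2 = 1.5000, f(x_2) = 3.250000, coefficient = 2
x_3 = 1.8750, f(x_3) = 4.515625, coefficient = 2
x_4 = 2.2500, f(x_4) = 6.062500, coefficient = 1

I ≈ (0.375000/2) × 27.687500 = 5.191406
Exact value: 5.156250
Error: 0.035156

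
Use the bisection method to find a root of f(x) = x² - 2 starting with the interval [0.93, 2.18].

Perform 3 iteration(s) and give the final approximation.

f(x) = x² - 2
Initial interval: [0.93, 2.18]

Iteration 1:
  c_1 = (0.930000 + 2.180000)/2 = 1.555000
  f(c_1) = f(1.555000) = 0.418025
  f(a) × f(c) < 0, new interval: [0.930000, 1.555000]
Iteration 2:
  c_2 = (0.930000 + 1.555000)/2 = 1.242500
  f(c_2) = f(1.242500) = -0.456194
  f(a) × f(c) ≥ 0, new interval: [1.242500, 1.555000]
Iteration 3:
  c_3 = (1.242500 + 1.555000)/2 = 1.398750
  f(c_3) = f(1.398750) = -0.043498
  f(a) × f(c) ≥ 0, new interval: [1.398750, 1.555000]

After 3 iteration(s), the approximation is c_3 = 1.398750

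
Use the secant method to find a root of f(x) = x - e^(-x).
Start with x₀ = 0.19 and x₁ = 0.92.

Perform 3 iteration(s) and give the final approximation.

f(x) = x - e^(-x)
x₀ = 0.19, x₁ = 0.92

Secant formula: x_{n+1} = x_n - f(x_n)(x_n - x_{n-1})/(f(x_n) - f(x_{n-1}))

Iteration 1:
  f(0.190000) = -0.636959
  f(0.920000) = 0.521481
  x_2 = 0.920000 - 0.521481×(0.920000 - 0.190000)/(0.521481 - (-0.636959))
       = 0.591385
Iteration 2:
  f(0.920000) = 0.521481
  f(0.591385) = 0.037825
  x_3 = 0.591385 - 0.037825×(0.591385 - 0.920000)/(0.037825 - 0.521481)
       = 0.565685
Iteration 3:
  f(0.591385) = 0.037825
  f(0.565685) = -0.002286
  x_4 = 0.565685 - (-0.002286)×(0.565685 - 0.591385)/(-0.002286 - 0.037825)
       = 0.567150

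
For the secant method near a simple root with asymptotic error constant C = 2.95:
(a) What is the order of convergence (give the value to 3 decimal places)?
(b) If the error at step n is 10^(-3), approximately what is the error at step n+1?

(a) Secant method has superlinear convergence with order φ = (1+√5)/2 ≈ 1.618.
    This means |e_{n+1}| ≈ C|e_n|^1.618.

(b) With |e_n| = 10^(-3) and C = 2.95:
    |e_{n+1}| ≈ 2.95 × (10^(-3))^1.618 = 2.95 × 10^(-4.85)

(a) ≈ 1.618 (golden ratio); (b) |e_{n+1}| ≈ 4.128e-05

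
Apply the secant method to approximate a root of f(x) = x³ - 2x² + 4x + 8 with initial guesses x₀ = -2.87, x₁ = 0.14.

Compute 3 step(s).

f(x) = x³ - 2x² + 4x + 8
x₀ = -2.87, x₁ = 0.14

Secant formula: x_{n+1} = x_n - f(x_n)(x_n - x_{n-1})/(f(x_n) - f(x_{n-1}))

Iteration 1:
  f(-2.870000) = -43.593703
  f(0.140000) = 8.523544
  x_2 = 0.140000 - 8.523544×(0.140000 - (-2.870000))/(8.523544 - (-43.593703))
       = -0.352272
Iteration 2:
  f(0.140000) = 8.523544
  f(-0.352272) = 6.299005
  x_3 = -0.352272 - 6.299005×(-0.352272 - 0.140000)/(6.299005 - 8.523544)
       = -1.746190
Iteration 3:
  f(-0.352272) = 6.299005
  f(-1.746190) = -10.407561
  x_4 = -1.746190 - (-10.407561)×(-1.746190 - (-0.352272))/(-10.407561 - 6.299005)
       = -0.877832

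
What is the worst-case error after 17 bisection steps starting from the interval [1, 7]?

Bisection error bound: |error| ≤ (b-a)/2^n
|error| ≤ (7 - 1)/2^17 = 6/2^17
|error| ≤ 0.0000457764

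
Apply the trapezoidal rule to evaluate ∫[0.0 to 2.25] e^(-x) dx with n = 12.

f(x) = e^(-x)
a = 0.0, b = 2.25, n = 12
h = (b - a)/n = 0.187500

Trapezoidal rule: (h/2)[f(x₀) + 2f(x₁) + 2f(x₂) + ... + f(xₙ)]

x_0 = 0.0000, f(x_0) = 1.000000, coefficient = 1
x_1 = 0.1875, f(x_1) = 0.829029, coefficient = 2
x_2 = 0.3750, f(x_2) = 0.687289, coefficient = 2
x_3 = 0.5625, f(x_3) = 0.569783, coefficient = 2
x_4 = 0.7500, f(x_4) = 0.472367, coefficient = 2
x_5 = 0.9375, f(x_5) = 0.391606, coefficient = 2
x_6 = 1.1250, f(x_6) = 0.324652, coefficient = 2
x_7 = 1.3125, f(x_7) = 0.269146, coefficient = 2
x_8 = 1.5000, f(x_8) = 0.223130, coefficient = 2
x_9 = 1.6875, f(x_9) = 0.184981, coefficient = 2
x_10 = 1.8750, f(x_10) = 0.153355, coefficient = 2
x_11 = 2.0625, f(x_11) = 0.127136, coefficient = 2
x_12 = 2.2500, f(x_12) = 0.105399, coefficient = 1

I ≈ (0.187500/2) × 9.570348 = 0.897220
Exact value: 0.894601
Error: 0.002619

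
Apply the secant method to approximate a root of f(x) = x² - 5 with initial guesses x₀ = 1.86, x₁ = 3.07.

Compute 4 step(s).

f(x) = x² - 5
x₀ = 1.86, x₁ = 3.07

Secant formula: x_{n+1} = x_n - f(x_n)(x_n - x_{n-1})/(f(x_n) - f(x_{n-1}))

Iteration 1:
  f(1.860000) = -1.540400
  f(3.070000) = 4.424900
  x_2 = 3.070000 - 4.424900×(3.070000 - 1.860000)/(4.424900 - (-1.540400))
       = 2.172454
Iteration 2:
  f(3.070000) = 4.424900
  f(2.172454) = -0.280442
  x_3 = 2.172454 - (-0.280442)×(2.172454 - 3.070000)/(-0.280442 - 4.424900)
       = 2.225949
Iteration 3:
  f(2.172454) = -0.280442
  f(2.225949) = -0.045152
  x_4 = 2.225949 - (-0.045152)×(2.225949 - 2.172454)/(-0.045152 - (-0.280442))
       = 2.236214
Iteration 4:
  f(2.225949) = -0.045152
  f(2.236214) = 0.000655
  x_5 = 2.236214 - 0.000655×(2.236214 - 2.225949)/(0.000655 - (-0.045152))
       = 2.236068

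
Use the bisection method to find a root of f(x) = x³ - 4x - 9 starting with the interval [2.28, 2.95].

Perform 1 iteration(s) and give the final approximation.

f(x) = x³ - 4x - 9
Initial interval: [2.28, 2.95]

Iteration 1:
  c_1 = (2.280000 + 2.950000)/2 = 2.615000
  f(c_1) = f(2.615000) = -1.578042
  f(a) × f(c) ≥ 0, new interval: [2.615000, 2.950000]

After 1 iteration(s), the approximation is c_1 = 2.615000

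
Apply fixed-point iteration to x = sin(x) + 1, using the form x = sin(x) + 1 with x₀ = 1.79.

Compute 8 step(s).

Equation: x = sin(x) + 1
Fixed-point form: x = sin(x) + 1
x₀ = 1.79

x_1 = g(1.790000) = 1.976071
x_2 = g(1.976071) = 1.918994
x_3 = g(1.918994) = 1.939989
x_4 = g(1.939989) = 1.932619
x_5 = g(1.932619) = 1.935253
x_6 = g(1.935253) = 1.934317
x_7 = g(1.934317) = 1.934651
x_8 = g(1.934651) = 1.934532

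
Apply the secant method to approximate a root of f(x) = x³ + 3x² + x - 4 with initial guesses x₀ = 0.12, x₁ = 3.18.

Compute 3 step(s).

f(x) = x³ + 3x² + x - 4
x₀ = 0.12, x₁ = 3.18

Secant formula: x_{n+1} = x_n - f(x_n)(x_n - x_{n-1})/(f(x_n) - f(x_{n-1}))

Iteration 1:
  f(0.120000) = -3.835072
  f(3.180000) = 61.674632
  x_2 = 3.180000 - 61.674632×(3.180000 - 0.120000)/(61.674632 - (-3.835072))
       = 0.299139
Iteration 2:
  f(3.180000) = 61.674632
  f(0.299139) = -3.405641
  x_3 = 0.299139 - (-3.405641)×(0.299139 - 3.180000)/(-3.405641 - 61.674632)
       = 0.449894
Iteration 3:
  f(0.299139) = -3.405641
  f(0.449894) = -2.851833
  x_4 = 0.449894 - (-2.851833)×(0.449894 - 0.299139)/(-2.851833 - (-3.405641))
       = 1.226206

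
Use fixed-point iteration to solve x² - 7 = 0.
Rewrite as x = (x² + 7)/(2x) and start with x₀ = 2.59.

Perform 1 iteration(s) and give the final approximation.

Equation: x² - 7 = 0
Fixed-point form: x = (x² + 7)/(2x)
x₀ = 2.59

x_1 = g(2.590000) = 2.646351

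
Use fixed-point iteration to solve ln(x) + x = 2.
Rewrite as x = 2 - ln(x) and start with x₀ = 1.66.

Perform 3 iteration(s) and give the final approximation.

Equation: ln(x) + x = 2
Fixed-point form: x = 2 - ln(x)
x₀ = 1.66

x_1 = g(1.660000) = 1.493182
x_2 = g(1.493182) = 1.599090
x_3 = g(1.599090) = 1.530565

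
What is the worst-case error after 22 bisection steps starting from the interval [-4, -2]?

Bisection error bound: |error| ≤ (b-a)/2^n
|error| ≤ (-2 - (-4))/2^22 = 2/2^22
|error| ≤ 0.0000004768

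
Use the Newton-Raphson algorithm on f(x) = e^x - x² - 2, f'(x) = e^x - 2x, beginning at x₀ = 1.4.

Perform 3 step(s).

f(x) = e^x - x² - 2
f'(x) = e^x - 2x
x₀ = 1.4

Newton-Raphson formula: x_{n+1} = x_n - f(x_n)/f'(x_n)

Iteration 1:
  f(1.400000) = 0.095200
  f'(1.400000) = 1.255200
  x_1 = 1.400000 - 0.095200/1.255200 = 1.324156
Iteration 2:
  f(1.324156) = 0.005622
  f'(1.324156) = 1.110699
  x_2 = 1.324156 - 0.005622/1.110699 = 1.319094
Iteration 3:
  f(1.319094) = 0.000022
  f'(1.319094) = 1.101843
  x_3 = 1.319094 - 0.000022/1.101843 = 1.319074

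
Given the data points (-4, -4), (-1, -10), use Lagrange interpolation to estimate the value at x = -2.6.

Lagrange interpolation formula:
P(x) = Σ yᵢ × Lᵢ(x)
where Lᵢ(x) = Π_{j≠i} (x - xⱼ)/(xᵢ - xⱼ)

L_0(-2.6) = (-2.6 - (-1))/(-4 - (-1)) = 0.533333
L_1(-2.6) = (-2.6 - (-4))/(-1 - (-4)) = 0.466667

P(-2.6) = (-4)×L_0(-2.6) + (-10)×L_1(-2.6)
P(-2.6) = -6.800000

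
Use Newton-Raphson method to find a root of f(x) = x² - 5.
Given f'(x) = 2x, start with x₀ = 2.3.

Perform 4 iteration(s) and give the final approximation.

f(x) = x² - 5
f'(x) = 2x
x₀ = 2.3

Newton-Raphson formula: x_{n+1} = x_n - f(x_n)/f'(x_n)

Iteration 1:
  f(2.300000) = 0.290000
  f'(2.300000) = 4.600000
  x_1 = 2.300000 - 0.290000/4.600000 = 2.236957
Iteration 2:
  f(2.236957) = 0.003974
  f'(2.236957) = 4.473913
  x_2 = 2.236957 - 0.003974/4.473913 = 2.236068
Iteration 3:
  f(2.236068) = 0.000001
  f'(2.236068) = 4.472136
  x_3 = 2.236068 - 0.000001/4.472136 = 2.236068
Iteration 4:
  f(2.236068) = 0.000000
  f'(2.236068) = 4.472136
  x_4 = 2.236068 - 0.000000/4.472136 = 2.236068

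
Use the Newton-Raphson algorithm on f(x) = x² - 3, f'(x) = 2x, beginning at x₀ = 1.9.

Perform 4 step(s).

f(x) = x² - 3
f'(x) = 2x
x₀ = 1.9

Newton-Raphson formula: x_{n+1} = x_n - f(x_n)/f'(x_n)

Iteration 1:
  f(1.900000) = 0.610000
  f'(1.900000) = 3.800000
  x_1 = 1.900000 - 0.610000/3.800000 = 1.739474
Iteration 2:
  f(1.739474) = 0.025769
  f'(1.739474) = 3.478947
  x_2 = 1.739474 - 0.025769/3.478947 = 1.732067
Iteration 3:
  f(1.732067) = 0.000055
  f'(1.732067) = 3.464133
  x_3 = 1.732067 - 0.000055/3.464133 = 1.732051
Iteration 4:
  f(1.732051) = 0.000000
  f'(1.732051) = 3.464102
  x_4 = 1.732051 - 0.000000/3.464102 = 1.732051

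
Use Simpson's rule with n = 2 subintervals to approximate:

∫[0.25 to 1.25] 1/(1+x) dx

f(x) = 1/(1+x)
a = 0.25, b = 1.25, n = 2
h = (b - a)/n = 0.500000

Simpson's rule: (h/3)[f(x₀) + 4f(x₁) + 2f(x₂) + ... + f(xₙ)]

x_0 = 0.2500, f(x_0) = 0.800000, coefficient = 1
x_1 = 0.7500, f(x_1) = 0.571429, coefficient = 4
x_2 = 1.2500, f(x_2) = 0.444444, coefficient = 1

I ≈ (0.500000/3) × 3.530159 = 0.588360
Exact value: 0.587787
Error: 0.000573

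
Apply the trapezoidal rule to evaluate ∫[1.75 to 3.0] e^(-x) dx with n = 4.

f(x) = e^(-x)
a = 1.75, b = 3.0, n = 4
h = (b - a)/n = 0.312500

Trapezoidal rule: (h/2)[f(x₀) + 2f(x₁) + 2f(x₂) + ... + f(xₙ)]

x_0 = 1.7500, f(x_0) = 0.173774, coefficient = 1
x_1 = 2.0625, f(x_1) = 0.127136, coefficient = 2
x_2 = 2.3750, f(x_2) = 0.093014, coefficient = 2
x_3 = 2.6875, f(x_3) = 0.068051, coefficient = 2
x_4 = 3.0000, f(x_4) = 0.049787, coefficient = 1

I ≈ (0.312500/2) × 0.799963 = 0.124994
Exact value: 0.123987
Error: 0.001007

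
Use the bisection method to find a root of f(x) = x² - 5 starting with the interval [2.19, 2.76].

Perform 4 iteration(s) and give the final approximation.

f(x) = x² - 5
Initial interval: [2.19, 2.76]

Iteration 1:
  c_1 = (2.190000 + 2.760000)/2 = 2.475000
  f(c_1) = f(2.475000) = 1.125625
  f(a) × f(c) < 0, new interval: [2.190000, 2.475000]
Iteration 2:
  c_2 = (2.190000 + 2.475000)/2 = 2.332500
  f(c_2) = f(2.332500) = 0.440556
  f(a) × f(c) < 0, new interval: [2.190000, 2.332500]
Iteration 3:
  c_3 = (2.190000 + 2.332500)/2 = 2.261250
  f(c_3) = f(2.261250) = 0.113252
  f(a) × f(c) < 0, new interval: [2.190000, 2.261250]
Iteration 4:
  c_4 = (2.190000 + 2.261250)/2 = 2.225625
  f(c_4) = f(2.225625) = -0.046593
  f(a) × f(c) ≥ 0, new interval: [2.225625, 2.261250]

After 4 iteration(s), the approximation is c_4 = 2.225625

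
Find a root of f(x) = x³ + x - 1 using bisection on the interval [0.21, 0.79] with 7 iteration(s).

f(x) = x³ + x - 1
Initial interval: [0.21, 0.79]

Iteration 1:
  c_1 = (0.210000 + 0.790000)/2 = 0.500000
  f(c_1) = f(0.500000) = -0.375000
  f(a) × f(c) ≥ 0, new interval: [0.500000, 0.790000]
Iteration 2:
  c_2 = (0.500000 + 0.790000)/2 = 0.645000
  f(c_2) = f(0.645000) = -0.086664
  f(a) × f(c) ≥ 0, new interval: [0.645000, 0.790000]
Iteration 3:
  c_3 = (0.645000 + 0.790000)/2 = 0.717500
  f(c_3) = f(0.717500) = 0.086873
  f(a) × f(c) < 0, new interval: [0.645000, 0.717500]
Iteration 4:
  c_4 = (0.645000 + 0.717500)/2 = 0.681250
  f(c_4) = f(0.681250) = -0.002581
  f(a) × f(c) ≥ 0, new interval: [0.681250, 0.717500]
Iteration 5:
  c_5 = (0.681250 + 0.717500)/2 = 0.699375
  f(c_5) = f(0.699375) = 0.041457
  f(a) × f(c) < 0, new interval: [0.681250, 0.699375]
Iteration 6:
  c_6 = (0.681250 + 0.699375)/2 = 0.690313
  f(c_6) = f(0.690313) = 0.019268
  f(a) × f(c) < 0, new interval: [0.681250, 0.690313]
Iteration 7:
  c_7 = (0.681250 + 0.690313)/2 = 0.685781
  f(c_7) = f(0.685781) = 0.008301
  f(a) × f(c) < 0, new interval: [0.681250, 0.685781]

After 7 iteration(s), the approximation is c_7 = 0.685781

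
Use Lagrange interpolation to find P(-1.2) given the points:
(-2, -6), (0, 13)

Lagrange interpolation formula:
P(x) = Σ yᵢ × Lᵢ(x)
where Lᵢ(x) = Π_{j≠i} (x - xⱼ)/(xᵢ - xⱼ)

L_0(-1.2) = (-1.2 - 0)/(-2 - 0) = 0.600000
L_1(-1.2) = (-1.2 - (-2))/(0 - (-2)) = 0.400000

P(-1.2) = (-6)×L_0(-1.2) + 13×L_1(-1.2)
P(-1.2) = 1.600000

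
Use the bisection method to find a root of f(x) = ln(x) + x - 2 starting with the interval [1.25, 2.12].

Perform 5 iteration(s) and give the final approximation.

f(x) = ln(x) + x - 2
Initial interval: [1.25, 2.12]

Iteration 1:
  c_1 = (1.250000 + 2.120000)/2 = 1.685000
  f(c_1) = f(1.685000) = 0.206766
  f(a) × f(c) < 0, new interval: [1.250000, 1.685000]
Iteration 2:
  c_2 = (1.250000 + 1.685000)/2 = 1.467500
  f(c_2) = f(1.467500) = -0.148940
  f(a) × f(c) ≥ 0, new interval: [1.467500, 1.685000]
Iteration 3:
  c_3 = (1.467500 + 1.685000)/2 = 1.576250
  f(c_3) = f(1.576250) = 0.031299
  f(a) × f(c) < 0, new interval: [1.467500, 1.576250]
Iteration 4:
  c_4 = (1.467500 + 1.576250)/2 = 1.521875
  f(c_4) = f(1.521875) = -0.058182
  f(a) × f(c) ≥ 0, new interval: [1.521875, 1.576250]
Iteration 5:
  c_5 = (1.521875 + 1.576250)/2 = 1.549063
  f(c_5) = f(1.549063) = -0.013288
  f(a) × f(c) ≥ 0, new interval: [1.549063, 1.576250]

After 5 iteration(s), the approximation is c_5 = 1.549063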